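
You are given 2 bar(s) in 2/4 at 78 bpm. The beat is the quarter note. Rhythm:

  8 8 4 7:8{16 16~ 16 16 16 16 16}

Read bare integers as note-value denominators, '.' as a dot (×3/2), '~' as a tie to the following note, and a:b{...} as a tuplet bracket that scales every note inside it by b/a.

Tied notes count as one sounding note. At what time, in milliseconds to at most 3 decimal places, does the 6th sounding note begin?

note 6 onset = 20/7b = 2197.802ms

1. 0.0ms @ 0 + 384.615ms (1/2)
2. 384.615ms @ 1/2 + 384.615ms (1/2)
3. 769.231ms @ 1 + 769.231ms (1)
4. 1538.462ms @ 2 + 219.78ms (2/7)
5. 1758.242ms @ 16/7 + 439.56ms (4/7)
6. 2197.802ms @ 20/7 + 219.78ms (2/7)
7. 2417.582ms @ 22/7 + 219.78ms (2/7)
8. 2637.363ms @ 24/7 + 219.78ms (2/7)
9. 2857.143ms @ 26/7 + 219.78ms (2/7)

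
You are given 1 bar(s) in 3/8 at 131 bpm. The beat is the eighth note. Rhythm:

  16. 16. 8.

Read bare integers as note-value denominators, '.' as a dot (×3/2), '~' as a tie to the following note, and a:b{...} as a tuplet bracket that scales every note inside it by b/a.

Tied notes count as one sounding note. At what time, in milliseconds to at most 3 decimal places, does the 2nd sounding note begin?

1. 0.0ms @ 0 + 343.511ms (3/4)
2. 343.511ms @ 3/4 + 343.511ms (3/4)
3. 687.023ms @ 3/2 + 687.023ms (3/2)

note 2 onset = 3/4b = 343.511ms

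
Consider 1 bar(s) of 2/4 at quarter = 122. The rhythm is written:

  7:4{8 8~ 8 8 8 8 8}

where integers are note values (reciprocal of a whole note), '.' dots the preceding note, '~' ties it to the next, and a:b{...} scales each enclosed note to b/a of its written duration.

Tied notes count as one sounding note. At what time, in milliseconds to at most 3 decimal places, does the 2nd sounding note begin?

note 2 onset = 2/7b = 140.515ms

1. 0.0ms @ 0 + 140.515ms (2/7)
2. 140.515ms @ 2/7 + 281.03ms (4/7)
3. 421.546ms @ 6/7 + 140.515ms (2/7)
4. 562.061ms @ 8/7 + 140.515ms (2/7)
5. 702.576ms @ 10/7 + 140.515ms (2/7)
6. 843.091ms @ 12/7 + 140.515ms (2/7)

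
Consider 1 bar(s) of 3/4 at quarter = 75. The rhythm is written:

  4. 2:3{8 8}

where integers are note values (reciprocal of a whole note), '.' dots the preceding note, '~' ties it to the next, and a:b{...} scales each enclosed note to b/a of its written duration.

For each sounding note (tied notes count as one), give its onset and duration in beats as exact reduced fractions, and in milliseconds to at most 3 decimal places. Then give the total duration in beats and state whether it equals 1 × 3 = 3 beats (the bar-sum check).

1) 0.0ms=0b +1200.0ms=3/2b
2) 1200.0ms=3/2b +600.0ms=3/4b
3) 1800.0ms=9/4b +600.0ms=3/4b
Σ=3b of 3 (75bpm 3/4) — PASS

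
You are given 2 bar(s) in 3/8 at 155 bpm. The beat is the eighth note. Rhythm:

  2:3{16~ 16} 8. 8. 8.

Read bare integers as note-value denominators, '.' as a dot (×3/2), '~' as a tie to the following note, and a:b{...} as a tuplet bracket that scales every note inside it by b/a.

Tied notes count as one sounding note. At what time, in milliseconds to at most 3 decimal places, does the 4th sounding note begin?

1. 0.0ms @ 0 + 580.645ms (3/2)
2. 580.645ms @ 3/2 + 580.645ms (3/2)
3. 1161.29ms @ 3 + 580.645ms (3/2)
4. 1741.935ms @ 9/2 + 580.645ms (3/2)

note 4 onset = 9/2b = 1741.935ms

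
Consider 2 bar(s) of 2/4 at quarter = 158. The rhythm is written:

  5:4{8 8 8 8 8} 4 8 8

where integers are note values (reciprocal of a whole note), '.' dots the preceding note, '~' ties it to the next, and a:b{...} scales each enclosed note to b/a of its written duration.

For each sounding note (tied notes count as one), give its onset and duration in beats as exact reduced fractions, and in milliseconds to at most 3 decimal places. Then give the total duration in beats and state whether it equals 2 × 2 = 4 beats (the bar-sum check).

1) 0.0ms=0b +151.899ms=2/5b
2) 151.899ms=2/5b +151.899ms=2/5b
3) 303.797ms=4/5b +151.899ms=2/5b
4) 455.696ms=6/5b +151.899ms=2/5b
5) 607.595ms=8/5b +151.899ms=2/5b
6) 759.494ms=2b +379.747ms=1b
7) 1139.241ms=3b +189.873ms=1/2b
8) 1329.114ms=7/2b +189.873ms=1/2b
Σ=4b of 4 (158bpm 2/4) — PASS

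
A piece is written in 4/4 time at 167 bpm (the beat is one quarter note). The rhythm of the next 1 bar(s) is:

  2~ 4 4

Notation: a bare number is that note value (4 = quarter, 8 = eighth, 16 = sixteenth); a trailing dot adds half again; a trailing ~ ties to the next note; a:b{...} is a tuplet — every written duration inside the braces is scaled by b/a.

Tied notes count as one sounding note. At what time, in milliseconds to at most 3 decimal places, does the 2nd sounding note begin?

note 2 onset = 3b = 1077.844ms

1. 0.0ms @ 0 + 1077.844ms (3)
2. 1077.844ms @ 3 + 359.281ms (1)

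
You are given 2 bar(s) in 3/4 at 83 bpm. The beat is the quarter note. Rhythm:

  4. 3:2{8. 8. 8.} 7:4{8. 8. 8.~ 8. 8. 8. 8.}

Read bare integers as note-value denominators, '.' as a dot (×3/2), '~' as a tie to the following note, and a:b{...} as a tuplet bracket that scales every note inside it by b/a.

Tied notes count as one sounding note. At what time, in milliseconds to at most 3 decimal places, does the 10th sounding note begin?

note 10 onset = 39/7b = 4027.539ms

1. 0.0ms @ 0 + 1084.337ms (3/2)
2. 1084.337ms @ 3/2 + 361.446ms (1/2)
3. 1445.783ms @ 2 + 361.446ms (1/2)
4. 1807.229ms @ 5/2 + 361.446ms (1/2)
5. 2168.675ms @ 3 + 309.811ms (3/7)
6. 2478.485ms @ 24/7 + 309.811ms (3/7)
7. 2788.296ms @ 27/7 + 619.621ms (6/7)
8. 3407.917ms @ 33/7 + 309.811ms (3/7)
9. 3717.728ms @ 36/7 + 309.811ms (3/7)
10. 4027.539ms @ 39/7 + 309.811ms (3/7)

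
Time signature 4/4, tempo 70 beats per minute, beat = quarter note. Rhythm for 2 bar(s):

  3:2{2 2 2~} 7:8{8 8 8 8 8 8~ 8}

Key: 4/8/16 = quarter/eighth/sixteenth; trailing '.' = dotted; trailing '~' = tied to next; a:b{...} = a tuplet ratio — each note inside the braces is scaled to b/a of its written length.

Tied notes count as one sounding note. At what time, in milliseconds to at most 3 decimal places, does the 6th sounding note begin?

note 6 onset = 40/7b = 4897.959ms

1. 0.0ms @ 0 + 1142.857ms (4/3)
2. 1142.857ms @ 4/3 + 1142.857ms (4/3)
3. 2285.714ms @ 8/3 + 1632.653ms (40/21)
4. 3918.367ms @ 32/7 + 489.796ms (4/7)
5. 4408.163ms @ 36/7 + 489.796ms (4/7)
6. 4897.959ms @ 40/7 + 489.796ms (4/7)
7. 5387.755ms @ 44/7 + 489.796ms (4/7)
8. 5877.551ms @ 48/7 + 979.592ms (8/7)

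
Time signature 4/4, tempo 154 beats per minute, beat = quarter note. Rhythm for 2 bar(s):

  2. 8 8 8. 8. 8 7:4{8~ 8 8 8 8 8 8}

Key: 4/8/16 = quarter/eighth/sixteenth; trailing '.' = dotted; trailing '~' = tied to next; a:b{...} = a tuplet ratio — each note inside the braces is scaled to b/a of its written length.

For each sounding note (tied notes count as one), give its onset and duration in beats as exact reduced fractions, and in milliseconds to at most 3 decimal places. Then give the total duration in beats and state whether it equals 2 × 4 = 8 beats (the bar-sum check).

1) 0.0ms=0b +1168.831ms=3b
2) 1168.831ms=3b +194.805ms=1/2b
3) 1363.636ms=7/2b +194.805ms=1/2b
4) 1558.442ms=4b +292.208ms=3/4b
5) 1850.649ms=19/4b +292.208ms=3/4b
6) 2142.857ms=11/2b +194.805ms=1/2b
7) 2337.662ms=6b +222.635ms=4/7b
8) 2560.297ms=46/7b +111.317ms=2/7b
9) 2671.614ms=48/7b +111.317ms=2/7b
10) 2782.931ms=50/7b +111.317ms=2/7b
11) 2894.249ms=52/7b +111.317ms=2/7b
12) 3005.566ms=54/7b +111.317ms=2/7b
Σ=8b of 8 (154bpm 4/4) — PASS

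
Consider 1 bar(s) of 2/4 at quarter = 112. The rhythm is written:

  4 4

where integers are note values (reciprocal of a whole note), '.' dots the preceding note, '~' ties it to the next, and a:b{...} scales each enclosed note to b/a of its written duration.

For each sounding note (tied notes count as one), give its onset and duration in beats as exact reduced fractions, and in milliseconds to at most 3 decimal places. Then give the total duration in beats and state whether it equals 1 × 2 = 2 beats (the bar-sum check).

1) 0.0ms=0b +535.714ms=1b
2) 535.714ms=1b +535.714ms=1b
Σ=2b of 2 (112bpm 2/4) — PASS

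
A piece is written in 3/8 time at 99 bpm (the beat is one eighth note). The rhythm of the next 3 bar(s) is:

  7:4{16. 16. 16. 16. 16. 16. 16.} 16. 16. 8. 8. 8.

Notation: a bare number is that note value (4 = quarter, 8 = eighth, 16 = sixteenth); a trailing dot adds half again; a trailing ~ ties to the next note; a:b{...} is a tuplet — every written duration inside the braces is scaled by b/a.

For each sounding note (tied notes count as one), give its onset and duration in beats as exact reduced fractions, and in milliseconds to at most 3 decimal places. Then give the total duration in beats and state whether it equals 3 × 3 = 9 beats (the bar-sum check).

1) 0.0ms=0b +259.74ms=3/7b
2) 259.74ms=3/7b +259.74ms=3/7b
3) 519.481ms=6/7b +259.74ms=3/7b
4) 779.221ms=9/7b +259.74ms=3/7b
5) 1038.961ms=12/7b +259.74ms=3/7b
6) 1298.701ms=15/7b +259.74ms=3/7b
7) 1558.442ms=18/7b +259.74ms=3/7b
8) 1818.182ms=3b +454.545ms=3/4b
9) 2272.727ms=15/4b +454.545ms=3/4b
10) 2727.273ms=9/2b +909.091ms=3/2b
11) 3636.364ms=6b +909.091ms=3/2b
12) 4545.455ms=15/2b +909.091ms=3/2b
Σ=9b of 9 (99bpm 3/8) — PASS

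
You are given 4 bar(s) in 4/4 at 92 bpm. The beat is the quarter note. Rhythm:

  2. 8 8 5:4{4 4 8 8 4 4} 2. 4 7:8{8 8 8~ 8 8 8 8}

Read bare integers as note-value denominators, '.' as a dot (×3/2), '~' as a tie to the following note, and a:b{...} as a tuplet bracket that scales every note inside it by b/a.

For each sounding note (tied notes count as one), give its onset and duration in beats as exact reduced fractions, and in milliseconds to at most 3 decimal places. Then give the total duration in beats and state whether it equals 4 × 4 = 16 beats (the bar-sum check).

1) 0.0ms=0b +1956.522ms=3b
2) 1956.522ms=3b +326.087ms=1/2b
3) 2282.609ms=7/2b +326.087ms=1/2b
4) 2608.696ms=4b +521.739ms=4/5b
5) 3130.435ms=24/5b +521.739ms=4/5b
6) 3652.174ms=28/5b +260.87ms=2/5b
7) 3913.043ms=6b +260.87ms=2/5b
8) 4173.913ms=32/5b +521.739ms=4/5b
9) 4695.652ms=36/5b +521.739ms=4/5b
10) 5217.391ms=8b +1956.522ms=3b
11) 7173.913ms=11b +652.174ms=1b
12) 7826.087ms=12b +372.671ms=4/7b
13) 8198.758ms=88/7b +372.671ms=4/7b
14) 8571.429ms=92/7b +745.342ms=8/7b
15) 9316.77ms=100/7b +372.671ms=4/7b
16) 9689.441ms=104/7b +372.671ms=4/7b
17) 10062.112ms=108/7b +372.671ms=4/7b
Σ=16b of 16 (92bpm 4/4) — PASS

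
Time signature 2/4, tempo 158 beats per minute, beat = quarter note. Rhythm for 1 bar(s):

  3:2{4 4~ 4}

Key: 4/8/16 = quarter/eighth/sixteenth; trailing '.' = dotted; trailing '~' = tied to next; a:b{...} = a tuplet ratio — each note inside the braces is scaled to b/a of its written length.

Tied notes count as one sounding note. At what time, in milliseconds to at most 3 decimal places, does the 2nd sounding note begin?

1. 0.0ms @ 0 + 253.165ms (2/3)
2. 253.165ms @ 2/3 + 506.329ms (4/3)

note 2 onset = 2/3b = 253.165ms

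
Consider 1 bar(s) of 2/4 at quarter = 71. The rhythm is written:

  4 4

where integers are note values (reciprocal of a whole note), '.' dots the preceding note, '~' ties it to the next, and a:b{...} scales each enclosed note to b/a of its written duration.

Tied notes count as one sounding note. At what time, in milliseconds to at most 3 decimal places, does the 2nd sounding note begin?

1. 0.0ms @ 0 + 845.07ms (1)
2. 845.07ms @ 1 + 845.07ms (1)

note 2 onset = 1b = 845.07ms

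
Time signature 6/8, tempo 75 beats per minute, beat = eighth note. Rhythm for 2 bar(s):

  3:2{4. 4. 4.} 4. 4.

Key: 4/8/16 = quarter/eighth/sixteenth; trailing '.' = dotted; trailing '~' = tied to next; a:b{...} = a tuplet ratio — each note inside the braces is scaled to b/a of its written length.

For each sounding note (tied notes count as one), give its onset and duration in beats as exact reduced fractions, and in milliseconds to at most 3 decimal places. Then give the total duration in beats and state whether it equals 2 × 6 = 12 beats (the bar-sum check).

1) 0.0ms=0b +1600.0ms=2b
2) 1600.0ms=2b +1600.0ms=2b
3) 3200.0ms=4b +1600.0ms=2b
4) 4800.0ms=6b +2400.0ms=3b
5) 7200.0ms=9b +2400.0ms=3b
Σ=12b of 12 (75bpm 6/8) — PASS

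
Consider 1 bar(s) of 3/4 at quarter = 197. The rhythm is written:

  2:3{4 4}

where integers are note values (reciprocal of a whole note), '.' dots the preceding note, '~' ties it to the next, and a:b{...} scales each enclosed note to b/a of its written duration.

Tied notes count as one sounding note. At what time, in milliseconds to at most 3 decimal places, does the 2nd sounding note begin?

1. 0.0ms @ 0 + 456.853ms (3/2)
2. 456.853ms @ 3/2 + 456.853ms (3/2)

note 2 onset = 3/2b = 456.853ms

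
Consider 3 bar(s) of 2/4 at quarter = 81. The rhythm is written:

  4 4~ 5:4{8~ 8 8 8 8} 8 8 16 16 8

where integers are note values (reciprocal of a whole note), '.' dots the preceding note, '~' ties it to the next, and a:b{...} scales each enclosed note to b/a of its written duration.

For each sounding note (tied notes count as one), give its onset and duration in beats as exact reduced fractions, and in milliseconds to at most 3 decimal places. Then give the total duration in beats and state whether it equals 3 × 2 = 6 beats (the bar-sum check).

1) 0.0ms=0b +740.741ms=1b
2) 740.741ms=1b +1333.333ms=9/5b
3) 2074.074ms=14/5b +296.296ms=2/5b
4) 2370.37ms=16/5b +296.296ms=2/5b
5) 2666.667ms=18/5b +296.296ms=2/5b
6) 2962.963ms=4b +370.37ms=1/2b
7) 3333.333ms=9/2b +370.37ms=1/2b
8) 3703.704ms=5b +185.185ms=1/4b
9) 3888.889ms=21/4b +185.185ms=1/4b
10) 4074.074ms=11/2b +370.37ms=1/2b
Σ=6b of 6 (81bpm 2/4) — PASS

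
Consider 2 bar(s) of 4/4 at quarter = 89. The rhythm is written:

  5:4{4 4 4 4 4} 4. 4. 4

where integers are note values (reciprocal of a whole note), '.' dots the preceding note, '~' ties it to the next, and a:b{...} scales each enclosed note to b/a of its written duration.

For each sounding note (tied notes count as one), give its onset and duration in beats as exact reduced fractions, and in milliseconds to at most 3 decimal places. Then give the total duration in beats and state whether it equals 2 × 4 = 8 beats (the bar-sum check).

1) 0.0ms=0b +539.326ms=4/5b
2) 539.326ms=4/5b +539.326ms=4/5b
3) 1078.652ms=8/5b +539.326ms=4/5b
4) 1617.978ms=12/5b +539.326ms=4/5b
5) 2157.303ms=16/5b +539.326ms=4/5b
6) 2696.629ms=4b +1011.236ms=3/2b
7) 3707.865ms=11/2b +1011.236ms=3/2b
8) 4719.101ms=7b +674.157ms=1b
Σ=8b of 8 (89bpm 4/4) — PASS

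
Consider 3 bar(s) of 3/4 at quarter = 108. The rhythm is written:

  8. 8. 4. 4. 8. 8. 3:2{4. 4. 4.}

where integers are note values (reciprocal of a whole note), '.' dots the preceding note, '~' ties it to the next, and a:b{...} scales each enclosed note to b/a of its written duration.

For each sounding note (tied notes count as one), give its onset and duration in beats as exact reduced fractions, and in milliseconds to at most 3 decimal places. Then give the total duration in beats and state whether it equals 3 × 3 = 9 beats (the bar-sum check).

1) 0.0ms=0b +416.667ms=3/4b
2) 416.667ms=3/4b +416.667ms=3/4b
3) 833.333ms=3/2b +833.333ms=3/2b
4) 1666.667ms=3b +833.333ms=3/2b
5) 2500.0ms=9/2b +416.667ms=3/4b
6) 2916.667ms=21/4b +416.667ms=3/4b
7) 3333.333ms=6b +555.556ms=1b
8) 3888.889ms=7b +555.556ms=1b
9) 4444.444ms=8b +555.556ms=1b
Σ=9b of 9 (108bpm 3/4) — PASS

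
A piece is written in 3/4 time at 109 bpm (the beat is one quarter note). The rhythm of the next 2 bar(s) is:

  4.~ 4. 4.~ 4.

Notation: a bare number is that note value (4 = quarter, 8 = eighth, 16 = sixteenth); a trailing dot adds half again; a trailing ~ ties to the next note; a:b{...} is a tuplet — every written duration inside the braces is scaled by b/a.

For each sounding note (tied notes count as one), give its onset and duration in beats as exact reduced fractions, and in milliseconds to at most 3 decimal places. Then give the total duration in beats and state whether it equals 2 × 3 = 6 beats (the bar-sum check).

1) 0.0ms=0b +1651.376ms=3b
2) 1651.376ms=3b +1651.376ms=3b
Σ=6b of 6 (109bpm 3/4) — PASS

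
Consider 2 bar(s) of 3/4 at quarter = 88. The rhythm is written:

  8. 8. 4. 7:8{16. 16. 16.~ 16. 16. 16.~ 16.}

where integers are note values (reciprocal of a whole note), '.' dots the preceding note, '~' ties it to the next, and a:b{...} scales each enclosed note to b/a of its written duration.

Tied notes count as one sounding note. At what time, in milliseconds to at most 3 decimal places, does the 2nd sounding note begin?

note 2 onset = 3/4b = 511.364ms

1. 0.0ms @ 0 + 511.364ms (3/4)
2. 511.364ms @ 3/4 + 511.364ms (3/4)
3. 1022.727ms @ 3/2 + 1022.727ms (3/2)
4. 2045.455ms @ 3 + 292.208ms (3/7)
5. 2337.662ms @ 24/7 + 292.208ms (3/7)
6. 2629.87ms @ 27/7 + 584.416ms (6/7)
7. 3214.286ms @ 33/7 + 292.208ms (3/7)
8. 3506.494ms @ 36/7 + 584.416ms (6/7)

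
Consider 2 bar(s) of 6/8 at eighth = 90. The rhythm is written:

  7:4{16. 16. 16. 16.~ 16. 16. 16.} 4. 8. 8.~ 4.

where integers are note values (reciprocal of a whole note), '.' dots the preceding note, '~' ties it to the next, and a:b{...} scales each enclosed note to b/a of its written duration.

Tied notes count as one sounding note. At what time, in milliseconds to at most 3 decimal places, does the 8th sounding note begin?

1. 0.0ms @ 0 + 285.714ms (3/7)
2. 285.714ms @ 3/7 + 285.714ms (3/7)
3. 571.429ms @ 6/7 + 285.714ms (3/7)
4. 857.143ms @ 9/7 + 571.429ms (6/7)
5. 1428.571ms @ 15/7 + 285.714ms (3/7)
6. 1714.286ms @ 18/7 + 285.714ms (3/7)
7. 2000.0ms @ 3 + 2000.0ms (3)
8. 4000.0ms @ 6 + 1000.0ms (3/2)
9. 5000.0ms @ 15/2 + 3000.0ms (9/2)

note 8 onset = 6b = 4000.0ms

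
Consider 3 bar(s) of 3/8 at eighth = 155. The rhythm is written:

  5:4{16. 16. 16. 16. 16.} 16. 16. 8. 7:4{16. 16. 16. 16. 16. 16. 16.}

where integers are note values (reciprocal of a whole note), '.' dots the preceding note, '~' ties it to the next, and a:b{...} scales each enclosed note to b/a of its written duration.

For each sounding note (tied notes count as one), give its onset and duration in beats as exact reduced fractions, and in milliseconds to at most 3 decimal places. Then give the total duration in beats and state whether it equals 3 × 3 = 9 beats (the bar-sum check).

1) 0.0ms=0b +232.258ms=3/5b
2) 232.258ms=3/5b +232.258ms=3/5b
3) 464.516ms=6/5b +232.258ms=3/5b
4) 696.774ms=9/5b +232.258ms=3/5b
5) 929.032ms=12/5b +232.258ms=3/5b
6) 1161.29ms=3b +290.323ms=3/4b
7) 1451.613ms=15/4b +290.323ms=3/4b
8) 1741.935ms=9/2b +580.645ms=3/2b
9) 2322.581ms=6b +165.899ms=3/7b
10) 2488.479ms=45/7b +165.899ms=3/7b
11) 2654.378ms=48/7b +165.899ms=3/7b
12) 2820.276ms=51/7b +165.899ms=3/7b
13) 2986.175ms=54/7b +165.899ms=3/7b
14) 3152.074ms=57/7b +165.899ms=3/7b
15) 3317.972ms=60/7b +165.899ms=3/7b
Σ=9b of 9 (155bpm 3/8) — PASS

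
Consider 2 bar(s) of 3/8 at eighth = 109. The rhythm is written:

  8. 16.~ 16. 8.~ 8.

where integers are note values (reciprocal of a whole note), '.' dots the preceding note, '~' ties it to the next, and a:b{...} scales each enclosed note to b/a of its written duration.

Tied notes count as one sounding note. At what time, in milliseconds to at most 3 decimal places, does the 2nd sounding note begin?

1. 0.0ms @ 0 + 825.688ms (3/2)
2. 825.688ms @ 3/2 + 825.688ms (3/2)
3. 1651.376ms @ 3 + 1651.376ms (3)

note 2 onset = 3/2b = 825.688ms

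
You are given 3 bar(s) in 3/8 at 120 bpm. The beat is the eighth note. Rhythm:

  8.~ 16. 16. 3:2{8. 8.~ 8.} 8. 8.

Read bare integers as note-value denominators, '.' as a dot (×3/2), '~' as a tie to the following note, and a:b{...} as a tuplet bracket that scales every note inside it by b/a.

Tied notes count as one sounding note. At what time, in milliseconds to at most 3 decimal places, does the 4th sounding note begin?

note 4 onset = 4b = 2000.0ms

1. 0.0ms @ 0 + 1125.0ms (9/4)
2. 1125.0ms @ 9/4 + 375.0ms (3/4)
3. 1500.0ms @ 3 + 500.0ms (1)
4. 2000.0ms @ 4 + 1000.0ms (2)
5. 3000.0ms @ 6 + 750.0ms (3/2)
6. 3750.0ms @ 15/2 + 750.0ms (3/2)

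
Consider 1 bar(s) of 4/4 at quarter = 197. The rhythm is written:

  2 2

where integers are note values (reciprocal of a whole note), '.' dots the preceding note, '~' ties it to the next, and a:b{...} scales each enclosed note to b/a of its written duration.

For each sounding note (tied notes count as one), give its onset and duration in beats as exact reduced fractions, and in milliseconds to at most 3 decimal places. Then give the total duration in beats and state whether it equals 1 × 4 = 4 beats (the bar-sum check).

1) 0.0ms=0b +609.137ms=2b
2) 609.137ms=2b +609.137ms=2b
Σ=4b of 4 (197bpm 4/4) — PASS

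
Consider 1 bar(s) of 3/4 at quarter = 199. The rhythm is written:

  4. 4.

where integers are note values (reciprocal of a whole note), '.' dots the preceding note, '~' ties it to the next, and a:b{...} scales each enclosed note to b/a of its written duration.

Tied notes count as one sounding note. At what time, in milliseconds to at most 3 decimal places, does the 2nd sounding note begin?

1. 0.0ms @ 0 + 452.261ms (3/2)
2. 452.261ms @ 3/2 + 452.261ms (3/2)

note 2 onset = 3/2b = 452.261ms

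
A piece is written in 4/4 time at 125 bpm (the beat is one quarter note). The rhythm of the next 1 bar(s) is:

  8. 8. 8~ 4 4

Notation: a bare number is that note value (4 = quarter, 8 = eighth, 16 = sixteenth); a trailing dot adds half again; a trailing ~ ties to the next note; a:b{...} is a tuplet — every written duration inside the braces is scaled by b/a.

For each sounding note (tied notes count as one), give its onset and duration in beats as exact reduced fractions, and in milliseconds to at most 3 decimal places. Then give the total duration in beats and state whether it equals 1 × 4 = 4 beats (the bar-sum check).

1) 0.0ms=0b +360.0ms=3/4b
2) 360.0ms=3/4b +360.0ms=3/4b
3) 720.0ms=3/2b +720.0ms=3/2b
4) 1440.0ms=3b +480.0ms=1b
Σ=4b of 4 (125bpm 4/4) — PASS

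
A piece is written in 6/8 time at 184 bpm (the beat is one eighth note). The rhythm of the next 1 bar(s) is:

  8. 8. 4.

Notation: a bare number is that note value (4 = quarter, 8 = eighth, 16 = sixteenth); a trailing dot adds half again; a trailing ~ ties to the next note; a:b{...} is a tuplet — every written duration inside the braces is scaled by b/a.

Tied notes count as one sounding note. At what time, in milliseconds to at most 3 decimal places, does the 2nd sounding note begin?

1. 0.0ms @ 0 + 489.13ms (3/2)
2. 489.13ms @ 3/2 + 489.13ms (3/2)
3. 978.261ms @ 3 + 978.261ms (3)

note 2 onset = 3/2b = 489.13ms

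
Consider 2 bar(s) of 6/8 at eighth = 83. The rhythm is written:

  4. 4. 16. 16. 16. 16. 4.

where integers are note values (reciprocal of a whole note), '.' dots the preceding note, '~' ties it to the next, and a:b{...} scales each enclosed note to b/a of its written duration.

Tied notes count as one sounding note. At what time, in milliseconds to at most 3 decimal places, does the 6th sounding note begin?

note 6 onset = 33/4b = 5963.855ms

1. 0.0ms @ 0 + 2168.675ms (3)
2. 2168.675ms @ 3 + 2168.675ms (3)
3. 4337.349ms @ 6 + 542.169ms (3/4)
4. 4879.518ms @ 27/4 + 542.169ms (3/4)
5. 5421.687ms @ 15/2 + 542.169ms (3/4)
6. 5963.855ms @ 33/4 + 542.169ms (3/4)
7. 6506.024ms @ 9 + 2168.675ms (3)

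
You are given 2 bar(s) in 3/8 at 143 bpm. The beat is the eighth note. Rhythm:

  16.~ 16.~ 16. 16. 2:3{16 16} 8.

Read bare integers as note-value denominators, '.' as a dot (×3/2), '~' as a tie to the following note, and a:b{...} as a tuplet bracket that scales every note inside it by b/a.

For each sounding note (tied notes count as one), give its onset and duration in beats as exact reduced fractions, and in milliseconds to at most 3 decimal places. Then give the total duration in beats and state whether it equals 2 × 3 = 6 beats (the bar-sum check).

1) 0.0ms=0b +944.056ms=9/4b
2) 944.056ms=9/4b +314.685ms=3/4b
3) 1258.741ms=3b +314.685ms=3/4b
4) 1573.427ms=15/4b +314.685ms=3/4b
5) 1888.112ms=9/2b +629.371ms=3/2b
Σ=6b of 6 (143bpm 3/8) — PASS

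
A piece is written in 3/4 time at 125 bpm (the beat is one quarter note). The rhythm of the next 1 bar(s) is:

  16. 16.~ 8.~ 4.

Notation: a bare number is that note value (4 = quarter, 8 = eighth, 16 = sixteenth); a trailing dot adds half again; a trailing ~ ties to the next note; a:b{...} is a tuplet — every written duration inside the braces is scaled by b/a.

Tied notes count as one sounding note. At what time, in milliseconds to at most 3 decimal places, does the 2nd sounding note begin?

note 2 onset = 3/8b = 180.0ms

1. 0.0ms @ 0 + 180.0ms (3/8)
2. 180.0ms @ 3/8 + 1260.0ms (21/8)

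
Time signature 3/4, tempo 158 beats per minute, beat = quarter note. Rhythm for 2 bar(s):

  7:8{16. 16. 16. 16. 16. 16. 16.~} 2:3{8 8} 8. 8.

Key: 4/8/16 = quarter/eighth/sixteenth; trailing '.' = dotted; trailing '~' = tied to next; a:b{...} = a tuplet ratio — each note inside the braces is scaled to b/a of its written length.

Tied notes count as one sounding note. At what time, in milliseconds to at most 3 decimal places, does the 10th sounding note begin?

1. 0.0ms @ 0 + 162.749ms (3/7)
2. 162.749ms @ 3/7 + 162.749ms (3/7)
3. 325.497ms @ 6/7 + 162.749ms (3/7)
4. 488.246ms @ 9/7 + 162.749ms (3/7)
5. 650.995ms @ 12/7 + 162.749ms (3/7)
6. 813.743ms @ 15/7 + 162.749ms (3/7)
7. 976.492ms @ 18/7 + 447.559ms (33/28)
8. 1424.051ms @ 15/4 + 284.81ms (3/4)
9. 1708.861ms @ 9/2 + 284.81ms (3/4)
10. 1993.671ms @ 21/4 + 284.81ms (3/4)

note 10 onset = 21/4b = 1993.671ms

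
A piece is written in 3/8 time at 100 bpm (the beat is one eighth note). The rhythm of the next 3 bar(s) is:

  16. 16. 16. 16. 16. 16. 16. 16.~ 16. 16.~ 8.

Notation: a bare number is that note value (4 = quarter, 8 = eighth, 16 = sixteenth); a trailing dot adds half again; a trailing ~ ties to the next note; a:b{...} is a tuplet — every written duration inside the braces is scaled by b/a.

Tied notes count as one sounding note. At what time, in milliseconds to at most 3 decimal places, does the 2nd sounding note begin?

note 2 onset = 3/4b = 450.0ms

1. 0.0ms @ 0 + 450.0ms (3/4)
2. 450.0ms @ 3/4 + 450.0ms (3/4)
3. 900.0ms @ 3/2 + 450.0ms (3/4)
4. 1350.0ms @ 9/4 + 450.0ms (3/4)
5. 1800.0ms @ 3 + 450.0ms (3/4)
6. 2250.0ms @ 15/4 + 450.0ms (3/4)
7. 2700.0ms @ 9/2 + 450.0ms (3/4)
8. 3150.0ms @ 21/4 + 900.0ms (3/2)
9. 4050.0ms @ 27/4 + 1350.0ms (9/4)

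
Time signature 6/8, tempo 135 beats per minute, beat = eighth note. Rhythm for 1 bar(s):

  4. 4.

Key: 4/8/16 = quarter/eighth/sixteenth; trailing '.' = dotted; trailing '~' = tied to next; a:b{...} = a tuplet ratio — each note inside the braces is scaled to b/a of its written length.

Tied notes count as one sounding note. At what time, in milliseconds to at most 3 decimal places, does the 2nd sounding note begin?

1. 0.0ms @ 0 + 1333.333ms (3)
2. 1333.333ms @ 3 + 1333.333ms (3)

note 2 onset = 3b = 1333.333ms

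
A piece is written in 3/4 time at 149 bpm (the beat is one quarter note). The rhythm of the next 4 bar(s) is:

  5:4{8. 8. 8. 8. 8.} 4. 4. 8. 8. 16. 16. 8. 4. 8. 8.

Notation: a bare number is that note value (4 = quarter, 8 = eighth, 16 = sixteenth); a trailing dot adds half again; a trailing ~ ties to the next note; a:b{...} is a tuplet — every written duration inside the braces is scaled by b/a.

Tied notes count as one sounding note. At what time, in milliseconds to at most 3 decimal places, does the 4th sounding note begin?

note 4 onset = 9/5b = 724.832ms

1. 0.0ms @ 0 + 241.611ms (3/5)
2. 241.611ms @ 3/5 + 241.611ms (3/5)
3. 483.221ms @ 6/5 + 241.611ms (3/5)
4. 724.832ms @ 9/5 + 241.611ms (3/5)
5. 966.443ms @ 12/5 + 241.611ms (3/5)
6. 1208.054ms @ 3 + 604.027ms (3/2)
7. 1812.081ms @ 9/2 + 604.027ms (3/2)
8. 2416.107ms @ 6 + 302.013ms (3/4)
9. 2718.121ms @ 27/4 + 302.013ms (3/4)
10. 3020.134ms @ 15/2 + 151.007ms (3/8)
11. 3171.141ms @ 63/8 + 151.007ms (3/8)
12. 3322.148ms @ 33/4 + 302.013ms (3/4)
13. 3624.161ms @ 9 + 604.027ms (3/2)
14. 4228.188ms @ 21/2 + 302.013ms (3/4)
15. 4530.201ms @ 45/4 + 302.013ms (3/4)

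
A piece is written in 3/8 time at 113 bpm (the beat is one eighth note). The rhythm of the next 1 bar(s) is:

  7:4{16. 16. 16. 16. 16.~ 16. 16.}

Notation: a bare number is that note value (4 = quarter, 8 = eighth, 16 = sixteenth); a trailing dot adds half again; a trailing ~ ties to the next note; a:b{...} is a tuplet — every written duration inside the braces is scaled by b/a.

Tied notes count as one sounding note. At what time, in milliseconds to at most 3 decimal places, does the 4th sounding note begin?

1. 0.0ms @ 0 + 227.56ms (3/7)
2. 227.56ms @ 3/7 + 227.56ms (3/7)
3. 455.12ms @ 6/7 + 227.56ms (3/7)
4. 682.68ms @ 9/7 + 227.56ms (3/7)
5. 910.24ms @ 12/7 + 455.12ms (6/7)
6. 1365.36ms @ 18/7 + 227.56ms (3/7)

note 4 onset = 9/7b = 682.68ms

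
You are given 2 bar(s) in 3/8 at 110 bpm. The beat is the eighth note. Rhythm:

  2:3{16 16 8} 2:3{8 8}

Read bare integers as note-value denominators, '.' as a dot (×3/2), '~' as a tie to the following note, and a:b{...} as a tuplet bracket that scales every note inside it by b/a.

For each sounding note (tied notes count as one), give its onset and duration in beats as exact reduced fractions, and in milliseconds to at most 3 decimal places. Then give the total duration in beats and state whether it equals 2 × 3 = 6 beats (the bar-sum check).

1) 0.0ms=0b +409.091ms=3/4b
2) 409.091ms=3/4b +409.091ms=3/4b
3) 818.182ms=3/2b +818.182ms=3/2b
4) 1636.364ms=3b +818.182ms=3/2b
5) 2454.545ms=9/2b +818.182ms=3/2b
Σ=6b of 6 (110bpm 3/8) — PASS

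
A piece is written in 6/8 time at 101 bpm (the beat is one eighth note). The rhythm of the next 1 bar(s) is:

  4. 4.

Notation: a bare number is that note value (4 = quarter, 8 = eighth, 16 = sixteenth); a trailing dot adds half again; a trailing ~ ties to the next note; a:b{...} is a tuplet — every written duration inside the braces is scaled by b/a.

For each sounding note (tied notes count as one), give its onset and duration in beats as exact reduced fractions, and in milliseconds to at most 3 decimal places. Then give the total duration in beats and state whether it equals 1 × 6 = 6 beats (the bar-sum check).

1) 0.0ms=0b +1782.178ms=3b
2) 1782.178ms=3b +1782.178ms=3b
Σ=6b of 6 (101bpm 6/8) — PASS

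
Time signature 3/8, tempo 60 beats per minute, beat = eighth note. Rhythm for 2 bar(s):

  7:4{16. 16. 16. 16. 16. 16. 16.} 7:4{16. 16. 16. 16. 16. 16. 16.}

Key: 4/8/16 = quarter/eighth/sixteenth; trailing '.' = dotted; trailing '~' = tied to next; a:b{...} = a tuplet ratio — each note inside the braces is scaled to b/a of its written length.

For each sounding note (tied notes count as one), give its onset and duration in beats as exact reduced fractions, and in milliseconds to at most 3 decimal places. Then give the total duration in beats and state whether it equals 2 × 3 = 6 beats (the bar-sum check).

1) 0.0ms=0b +428.571ms=3/7b
2) 428.571ms=3/7b +428.571ms=3/7b
3) 857.143ms=6/7b +428.571ms=3/7b
4) 1285.714ms=9/7b +428.571ms=3/7b
5) 1714.286ms=12/7b +428.571ms=3/7b
6) 2142.857ms=15/7b +428.571ms=3/7b
7) 2571.429ms=18/7b +428.571ms=3/7b
8) 3000.0ms=3b +428.571ms=3/7b
9) 3428.571ms=24/7b +428.571ms=3/7b
10) 3857.143ms=27/7b +428.571ms=3/7b
11) 4285.714ms=30/7b +428.571ms=3/7b
12) 4714.286ms=33/7b +428.571ms=3/7b
13) 5142.857ms=36/7b +428.571ms=3/7b
14) 5571.429ms=39/7b +428.571ms=3/7b
Σ=6b of 6 (60bpm 3/8) — PASS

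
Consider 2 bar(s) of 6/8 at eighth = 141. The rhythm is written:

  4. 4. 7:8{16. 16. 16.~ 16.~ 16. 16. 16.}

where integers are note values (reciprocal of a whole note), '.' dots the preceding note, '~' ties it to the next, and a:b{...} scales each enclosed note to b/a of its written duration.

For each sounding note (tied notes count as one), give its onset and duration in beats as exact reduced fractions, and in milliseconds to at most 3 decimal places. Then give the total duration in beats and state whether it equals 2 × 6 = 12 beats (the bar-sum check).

1) 0.0ms=0b +1276.596ms=3b
2) 1276.596ms=3b +1276.596ms=3b
3) 2553.191ms=6b +364.742ms=6/7b
4) 2917.933ms=48/7b +364.742ms=6/7b
5) 3282.675ms=54/7b +1094.225ms=18/7b
6) 4376.9ms=72/7b +364.742ms=6/7b
7) 4741.641ms=78/7b +364.742ms=6/7b
Σ=12b of 12 (141bpm 6/8) — PASS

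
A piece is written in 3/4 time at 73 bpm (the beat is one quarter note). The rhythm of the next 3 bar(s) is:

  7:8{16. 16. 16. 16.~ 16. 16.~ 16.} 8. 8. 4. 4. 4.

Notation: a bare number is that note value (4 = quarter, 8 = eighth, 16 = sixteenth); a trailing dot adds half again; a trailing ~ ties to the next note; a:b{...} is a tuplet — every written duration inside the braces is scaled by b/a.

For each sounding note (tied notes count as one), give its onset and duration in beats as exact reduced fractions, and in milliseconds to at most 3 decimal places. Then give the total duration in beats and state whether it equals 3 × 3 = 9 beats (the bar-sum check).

1) 0.0ms=0b +352.25ms=3/7b
2) 352.25ms=3/7b +352.25ms=3/7b
3) 704.501ms=6/7b +352.25ms=3/7b
4) 1056.751ms=9/7b +704.501ms=6/7b
5) 1761.252ms=15/7b +704.501ms=6/7b
6) 2465.753ms=3b +616.438ms=3/4b
7) 3082.192ms=15/4b +616.438ms=3/4b
8) 3698.63ms=9/2b +1232.877ms=3/2b
9) 4931.507ms=6b +1232.877ms=3/2b
10) 6164.384ms=15/2b +1232.877ms=3/2b
Σ=9b of 9 (73bpm 3/4) — PASS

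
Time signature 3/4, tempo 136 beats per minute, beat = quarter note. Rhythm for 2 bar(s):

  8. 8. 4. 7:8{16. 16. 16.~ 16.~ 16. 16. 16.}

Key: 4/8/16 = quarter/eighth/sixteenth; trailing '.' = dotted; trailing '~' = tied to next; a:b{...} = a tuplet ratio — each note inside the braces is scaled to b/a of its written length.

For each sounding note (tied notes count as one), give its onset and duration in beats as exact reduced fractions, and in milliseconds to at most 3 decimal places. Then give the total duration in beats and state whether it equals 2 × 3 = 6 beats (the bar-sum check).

1) 0.0ms=0b +330.882ms=3/4b
2) 330.882ms=3/4b +330.882ms=3/4b
3) 661.765ms=3/2b +661.765ms=3/2b
4) 1323.529ms=3b +189.076ms=3/7b
5) 1512.605ms=24/7b +189.076ms=3/7b
6) 1701.681ms=27/7b +567.227ms=9/7b
7) 2268.908ms=36/7b +189.076ms=3/7b
8) 2457.983ms=39/7b +189.076ms=3/7b
Σ=6b of 6 (136bpm 3/4) — PASS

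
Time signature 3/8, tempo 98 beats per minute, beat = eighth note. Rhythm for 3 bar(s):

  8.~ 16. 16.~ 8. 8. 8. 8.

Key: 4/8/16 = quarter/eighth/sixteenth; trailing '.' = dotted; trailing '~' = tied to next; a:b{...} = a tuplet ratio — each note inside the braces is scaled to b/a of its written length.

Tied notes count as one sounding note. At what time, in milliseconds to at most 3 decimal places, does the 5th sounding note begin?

1. 0.0ms @ 0 + 1377.551ms (9/4)
2. 1377.551ms @ 9/4 + 1377.551ms (9/4)
3. 2755.102ms @ 9/2 + 918.367ms (3/2)
4. 3673.469ms @ 6 + 918.367ms (3/2)
5. 4591.837ms @ 15/2 + 918.367ms (3/2)

note 5 onset = 15/2b = 4591.837ms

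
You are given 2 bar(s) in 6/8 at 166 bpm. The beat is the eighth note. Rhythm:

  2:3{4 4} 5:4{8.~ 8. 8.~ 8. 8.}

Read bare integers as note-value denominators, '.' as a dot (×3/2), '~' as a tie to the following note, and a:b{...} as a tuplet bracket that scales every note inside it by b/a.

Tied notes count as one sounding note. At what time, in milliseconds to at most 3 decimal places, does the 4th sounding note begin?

1. 0.0ms @ 0 + 1084.337ms (3)
2. 1084.337ms @ 3 + 1084.337ms (3)
3. 2168.675ms @ 6 + 867.47ms (12/5)
4. 3036.145ms @ 42/5 + 867.47ms (12/5)
5. 3903.614ms @ 54/5 + 433.735ms (6/5)

note 4 onset = 42/5b = 3036.145ms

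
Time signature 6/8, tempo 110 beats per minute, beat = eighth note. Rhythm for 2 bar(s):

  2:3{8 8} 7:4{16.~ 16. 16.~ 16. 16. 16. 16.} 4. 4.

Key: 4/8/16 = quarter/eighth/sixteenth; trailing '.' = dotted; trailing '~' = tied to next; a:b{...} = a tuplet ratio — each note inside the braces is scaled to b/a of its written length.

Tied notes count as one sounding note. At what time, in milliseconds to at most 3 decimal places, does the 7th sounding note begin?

1. 0.0ms @ 0 + 818.182ms (3/2)
2. 818.182ms @ 3/2 + 818.182ms (3/2)
3. 1636.364ms @ 3 + 467.532ms (6/7)
4. 2103.896ms @ 27/7 + 467.532ms (6/7)
5. 2571.429ms @ 33/7 + 233.766ms (3/7)
6. 2805.195ms @ 36/7 + 233.766ms (3/7)
7. 3038.961ms @ 39/7 + 233.766ms (3/7)
8. 3272.727ms @ 6 + 1636.364ms (3)
9. 4909.091ms @ 9 + 1636.364ms (3)

note 7 onset = 39/7b = 3038.961ms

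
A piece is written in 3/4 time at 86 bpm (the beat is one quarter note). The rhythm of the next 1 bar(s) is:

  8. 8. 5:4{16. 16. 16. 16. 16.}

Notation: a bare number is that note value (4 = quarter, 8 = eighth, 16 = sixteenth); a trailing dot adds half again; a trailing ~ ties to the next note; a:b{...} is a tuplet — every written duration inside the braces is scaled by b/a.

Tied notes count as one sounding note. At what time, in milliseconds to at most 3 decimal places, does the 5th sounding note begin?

1. 0.0ms @ 0 + 523.256ms (3/4)
2. 523.256ms @ 3/4 + 523.256ms (3/4)
3. 1046.512ms @ 3/2 + 209.302ms (3/10)
4. 1255.814ms @ 9/5 + 209.302ms (3/10)
5. 1465.116ms @ 21/10 + 209.302ms (3/10)
6. 1674.419ms @ 12/5 + 209.302ms (3/10)
7. 1883.721ms @ 27/10 + 209.302ms (3/10)

note 5 onset = 21/10b = 1465.116ms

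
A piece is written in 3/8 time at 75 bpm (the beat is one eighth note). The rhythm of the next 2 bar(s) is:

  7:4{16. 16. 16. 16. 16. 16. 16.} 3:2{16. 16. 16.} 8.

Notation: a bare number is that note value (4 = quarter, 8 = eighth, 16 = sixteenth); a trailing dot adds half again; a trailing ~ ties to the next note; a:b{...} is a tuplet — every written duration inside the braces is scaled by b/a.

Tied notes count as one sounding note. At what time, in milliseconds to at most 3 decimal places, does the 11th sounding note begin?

1. 0.0ms @ 0 + 342.857ms (3/7)
2. 342.857ms @ 3/7 + 342.857ms (3/7)
3. 685.714ms @ 6/7 + 342.857ms (3/7)
4. 1028.571ms @ 9/7 + 342.857ms (3/7)
5. 1371.429ms @ 12/7 + 342.857ms (3/7)
6. 1714.286ms @ 15/7 + 342.857ms (3/7)
7. 2057.143ms @ 18/7 + 342.857ms (3/7)
8. 2400.0ms @ 3 + 400.0ms (1/2)
9. 2800.0ms @ 7/2 + 400.0ms (1/2)
10. 3200.0ms @ 4 + 400.0ms (1/2)
11. 3600.0ms @ 9/2 + 1200.0ms (3/2)

note 11 onset = 9/2b = 3600.0ms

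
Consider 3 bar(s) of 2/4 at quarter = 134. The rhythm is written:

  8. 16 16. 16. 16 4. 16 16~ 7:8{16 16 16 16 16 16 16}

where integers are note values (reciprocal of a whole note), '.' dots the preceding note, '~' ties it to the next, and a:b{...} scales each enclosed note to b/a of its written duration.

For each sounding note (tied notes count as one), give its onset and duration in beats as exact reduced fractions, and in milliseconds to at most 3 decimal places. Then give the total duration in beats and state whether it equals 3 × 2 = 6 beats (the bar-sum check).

1) 0.0ms=0b +335.821ms=3/4b
2) 335.821ms=3/4b +111.94ms=1/4b
3) 447.761ms=1b +167.91ms=3/8b
4) 615.672ms=11/8b +167.91ms=3/8b
5) 783.582ms=7/4b +111.94ms=1/4b
6) 895.522ms=2b +671.642ms=3/2b
7) 1567.164ms=7/2b +111.94ms=1/4b
8) 1679.104ms=15/4b +239.872ms=15/28b
9) 1918.977ms=30/7b +127.932ms=2/7b
10) 2046.908ms=32/7b +127.932ms=2/7b
11) 2174.84ms=34/7b +127.932ms=2/7b
12) 2302.772ms=36/7b +127.932ms=2/7b
13) 2430.704ms=38/7b +127.932ms=2/7b
14) 2558.635ms=40/7b +127.932ms=2/7b
Σ=6b of 6 (134bpm 2/4) — PASS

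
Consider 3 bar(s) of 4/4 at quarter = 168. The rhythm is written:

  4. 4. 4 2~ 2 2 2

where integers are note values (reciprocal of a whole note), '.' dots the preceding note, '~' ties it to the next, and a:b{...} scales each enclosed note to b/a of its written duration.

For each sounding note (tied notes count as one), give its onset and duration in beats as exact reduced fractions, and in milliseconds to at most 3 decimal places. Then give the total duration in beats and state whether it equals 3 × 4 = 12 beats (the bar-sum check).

1) 0.0ms=0b +535.714ms=3/2b
2) 535.714ms=3/2b +535.714ms=3/2b
3) 1071.429ms=3b +357.143ms=1b
4) 1428.571ms=4b +1428.571ms=4b
5) 2857.143ms=8b +714.286ms=2b
6) 3571.429ms=10b +714.286ms=2b
Σ=12b of 12 (168bpm 4/4) — PASS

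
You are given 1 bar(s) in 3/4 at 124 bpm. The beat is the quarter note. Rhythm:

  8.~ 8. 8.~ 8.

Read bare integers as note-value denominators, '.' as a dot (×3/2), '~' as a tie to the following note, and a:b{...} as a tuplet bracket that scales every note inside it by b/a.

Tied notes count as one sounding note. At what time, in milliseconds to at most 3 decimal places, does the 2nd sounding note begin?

note 2 onset = 3/2b = 725.806ms

1. 0.0ms @ 0 + 725.806ms (3/2)
2. 725.806ms @ 3/2 + 725.806ms (3/2)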